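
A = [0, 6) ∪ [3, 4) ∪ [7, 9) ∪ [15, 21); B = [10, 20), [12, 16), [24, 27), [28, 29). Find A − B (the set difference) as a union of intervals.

[0, 6) ∪ [7, 9) ∪ [20, 21)

First set merges to [0, 6), [7, 9), [15, 21).
Second set merges to [10, 20), [24, 27), [28, 29).
[0, 6): no B overlap → unchanged.
[7, 9): no B overlap → unchanged.
[15, 21) minus B → [20, 21).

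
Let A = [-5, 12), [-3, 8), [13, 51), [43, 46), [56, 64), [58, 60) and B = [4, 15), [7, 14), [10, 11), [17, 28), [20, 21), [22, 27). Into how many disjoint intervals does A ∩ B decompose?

3

First set merges to [-5, 12), [13, 51), [56, 64).
Second set merges to [4, 15), [17, 28).
A ∩ B = [4, 12), [13, 15), [17, 28).
That is 3 disjoint pieces.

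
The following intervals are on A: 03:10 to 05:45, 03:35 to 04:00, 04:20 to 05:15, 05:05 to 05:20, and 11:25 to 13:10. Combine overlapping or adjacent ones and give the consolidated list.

03:10–05:45, 11:25–13:10

03:35–04:00 overlaps/touches 03:10–05:45 → extend to 03:10–05:45.
04:20–05:15 overlaps/touches 03:10–05:45 → extend to 03:10–05:45.
05:05–05:20 overlaps/touches 03:10–05:45 → extend to 03:10–05:45.
11:25–13:10 is disjoint → start new block.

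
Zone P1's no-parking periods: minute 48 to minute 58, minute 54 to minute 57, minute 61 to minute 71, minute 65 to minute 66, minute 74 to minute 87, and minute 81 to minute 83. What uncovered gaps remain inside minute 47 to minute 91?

Covered (merged): minute 48 to minute 58, minute 61 to minute 71, minute 74 to minute 87.
Complement within minute 47 to minute 91: minute 47 to minute 48, minute 58 to minute 61, minute 71 to minute 74, minute 87 to minute 91.

minute 47 to minute 48, minute 58 to minute 61, minute 71 to minute 74, minute 87 to minute 91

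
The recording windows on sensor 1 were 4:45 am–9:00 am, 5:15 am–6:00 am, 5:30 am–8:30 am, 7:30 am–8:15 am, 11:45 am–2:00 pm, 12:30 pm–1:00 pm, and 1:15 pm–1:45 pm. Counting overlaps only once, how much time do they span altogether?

6 h 30 min

Merged: 4:45 am-9:00 am, 11:45 am-2:00 pm.
Lengths: 4 h 15 min + 2 h 15 min = 6 h 30 min.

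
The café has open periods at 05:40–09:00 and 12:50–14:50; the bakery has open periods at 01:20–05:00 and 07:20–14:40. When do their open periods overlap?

05:40-09:00 overlaps B on 07:20-09:00.
12:50-14:50 overlaps B on 12:50-14:40.

07:20-09:00, 12:50-14:40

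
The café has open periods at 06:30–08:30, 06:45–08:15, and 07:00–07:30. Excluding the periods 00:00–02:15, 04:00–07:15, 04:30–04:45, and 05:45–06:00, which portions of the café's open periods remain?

07:15–08:30

A, merged: 06:30–08:30.
B, merged: 00:00–02:15, 04:00–07:15.
06:30–08:30 with B removed leaves 07:15–08:30.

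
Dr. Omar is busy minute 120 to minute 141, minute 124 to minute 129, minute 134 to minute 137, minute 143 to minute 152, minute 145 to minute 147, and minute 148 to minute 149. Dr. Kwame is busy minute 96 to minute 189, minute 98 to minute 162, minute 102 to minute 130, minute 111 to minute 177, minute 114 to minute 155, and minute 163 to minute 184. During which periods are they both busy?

First set merges to minute 120 to minute 141, minute 143 to minute 152.
Second set merges to minute 96 to minute 189.
minute 120 to minute 141 overlaps B on minute 120 to minute 141.
minute 143 to minute 152 overlaps B on minute 143 to minute 152.

minute 120 to minute 141, minute 143 to minute 152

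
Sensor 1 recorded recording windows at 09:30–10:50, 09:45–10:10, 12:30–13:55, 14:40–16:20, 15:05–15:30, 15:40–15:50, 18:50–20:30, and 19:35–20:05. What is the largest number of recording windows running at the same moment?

2

Walk the sorted start/end points keeping a running depth.
The depth first hits 2 at 09:45.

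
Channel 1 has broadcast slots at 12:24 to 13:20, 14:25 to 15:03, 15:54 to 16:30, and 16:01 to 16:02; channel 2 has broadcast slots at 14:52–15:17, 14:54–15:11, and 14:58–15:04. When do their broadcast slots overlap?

14:52-15:03

First set merges to 12:24-13:20, 14:25-15:03, 15:54-16:30.
Second set merges to 14:52-15:17.
12:24-13:20 falls entirely outside B.
14:25-15:03 overlaps B on 14:52-15:03.
15:54-16:30 falls entirely outside B.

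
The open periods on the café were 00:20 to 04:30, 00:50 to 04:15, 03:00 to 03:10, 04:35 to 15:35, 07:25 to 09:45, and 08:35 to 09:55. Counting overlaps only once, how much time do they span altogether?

15 h 10 min

Merged: 00:20-04:30, 04:35-15:35.
Lengths: 4 h 10 min + 11 h = 15 h 10 min.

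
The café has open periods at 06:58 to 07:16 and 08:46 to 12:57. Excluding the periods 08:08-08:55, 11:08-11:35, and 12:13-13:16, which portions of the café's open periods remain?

06:58-07:16: nothing removed.
08:46-12:57 \ B = 08:55-11:08, 11:35-12:13.

06:58-07:16, 08:55-11:08, 11:35-12:13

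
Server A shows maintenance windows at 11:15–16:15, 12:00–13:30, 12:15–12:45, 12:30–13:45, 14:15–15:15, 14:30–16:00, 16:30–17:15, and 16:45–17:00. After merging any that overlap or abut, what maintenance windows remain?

11:15-16:15, 16:30-17:15

12:00-13:30 overlaps/touches 11:15-16:15 → extend to 11:15-16:15.
12:15-12:45 overlaps/touches 11:15-16:15 → extend to 11:15-16:15.
12:30-13:45 overlaps/touches 11:15-16:15 → extend to 11:15-16:15.
14:15-15:15 overlaps/touches 11:15-16:15 → extend to 11:15-16:15.
14:30-16:00 overlaps/touches 11:15-16:15 → extend to 11:15-16:15.
16:30-17:15 is disjoint → start new block.
16:45-17:00 overlaps/touches 16:30-17:15 → extend to 16:30-17:15.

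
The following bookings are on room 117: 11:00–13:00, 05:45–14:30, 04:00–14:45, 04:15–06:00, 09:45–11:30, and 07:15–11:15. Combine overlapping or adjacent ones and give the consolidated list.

Sort by start: 04:00–14:45, 04:15–06:00, 05:45–14:30, 07:15–11:15, 09:45–11:30, 11:00–13:00.
04:15–06:00 overlaps/touches 04:00–14:45 → extend to 04:00–14:45.
05:45–14:30 overlaps/touches 04:00–14:45 → extend to 04:00–14:45.
07:15–11:15 overlaps/touches 04:00–14:45 → extend to 04:00–14:45.
09:45–11:30 overlaps/touches 04:00–14:45 → extend to 04:00–14:45.
11:00–13:00 overlaps/touches 04:00–14:45 → extend to 04:00–14:45.

04:00–14:45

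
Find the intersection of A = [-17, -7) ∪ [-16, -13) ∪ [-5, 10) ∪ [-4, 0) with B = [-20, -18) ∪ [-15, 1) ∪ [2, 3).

[-15, -7) ∪ [-5, 1) ∪ [2, 3)

A, merged: [-17, -7), [-5, 10).
[-17, -7) ∩ B → [-15, -7).
[-5, 10) ∩ B → [-5, 1), [2, 3).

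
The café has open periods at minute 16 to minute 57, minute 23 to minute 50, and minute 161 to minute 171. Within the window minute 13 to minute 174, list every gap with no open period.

Covered (merged): minute 16 to minute 57, minute 161 to minute 171.
Gaps within minute 13 to minute 174: minute 13 to minute 16, minute 57 to minute 161, minute 171 to minute 174.

minute 13 to minute 16, minute 57 to minute 161, minute 171 to minute 174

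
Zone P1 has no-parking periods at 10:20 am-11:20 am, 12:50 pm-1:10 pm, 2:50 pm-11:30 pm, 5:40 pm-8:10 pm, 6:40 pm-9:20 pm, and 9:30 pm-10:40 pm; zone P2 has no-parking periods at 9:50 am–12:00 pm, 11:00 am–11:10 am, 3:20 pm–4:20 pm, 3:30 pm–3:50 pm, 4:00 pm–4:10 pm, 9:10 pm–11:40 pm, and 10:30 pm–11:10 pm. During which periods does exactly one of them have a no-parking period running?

9:50 am-10:20 am, 11:20 am-12:00 pm, 12:50 pm-1:10 pm, 2:50 pm-3:20 pm, 4:20 pm-9:10 pm, 11:30 pm-11:40 pm

Merge the first list: 10:20 am-11:20 am, 12:50 pm-1:10 pm, 2:50 pm-11:30 pm.
Merge the second list: 9:50 am-12:00 pm, 3:20 pm-4:20 pm, 9:10 pm-11:40 pm.
A \ B = 12:50 pm-1:10 pm, 2:50 pm-3:20 pm, 4:20 pm-9:10 pm.
B \ A = 9:50 am-10:20 am, 11:20 am-12:00 pm, 11:30 pm-11:40 pm.
Union of the two gives the symmetric difference.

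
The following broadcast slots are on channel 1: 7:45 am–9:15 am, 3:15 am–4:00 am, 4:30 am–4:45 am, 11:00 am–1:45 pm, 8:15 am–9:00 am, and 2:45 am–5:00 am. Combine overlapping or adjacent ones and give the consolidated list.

Sort by start: 2:45 am–5:00 am, 3:15 am–4:00 am, 4:30 am–4:45 am, 7:45 am–9:15 am, 8:15 am–9:00 am, 11:00 am–1:45 pm.
3:15 am–4:00 am overlaps/touches 2:45 am–5:00 am → extend to 2:45 am–5:00 am.
4:30 am–4:45 am overlaps/touches 2:45 am–5:00 am → extend to 2:45 am–5:00 am.
7:45 am–9:15 am is disjoint → start new block.
8:15 am–9:00 am overlaps/touches 7:45 am–9:15 am → extend to 7:45 am–9:15 am.
11:00 am–1:45 pm is disjoint → start new block.

2:45 am–5:00 am, 7:45 am–9:15 am, 11:00 am–1:45 pm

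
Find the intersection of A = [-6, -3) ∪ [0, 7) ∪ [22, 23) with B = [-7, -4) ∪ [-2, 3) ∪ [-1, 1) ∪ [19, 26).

B, merged: [-7, -4), [-2, 3), [19, 26).
[-6, -3) overlaps B on [-6, -4).
[0, 7) overlaps B on [0, 3).
[22, 23) overlaps B on [22, 23).

[-6, -4) ∪ [0, 3) ∪ [22, 23)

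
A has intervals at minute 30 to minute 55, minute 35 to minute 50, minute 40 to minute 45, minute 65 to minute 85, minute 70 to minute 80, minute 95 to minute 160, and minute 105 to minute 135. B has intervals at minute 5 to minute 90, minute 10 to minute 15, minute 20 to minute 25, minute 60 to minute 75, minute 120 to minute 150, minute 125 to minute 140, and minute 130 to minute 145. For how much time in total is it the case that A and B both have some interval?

A, merged: minute 30 to minute 55, minute 65 to minute 85, minute 95 to minute 160.
B, merged: minute 5 to minute 90, minute 120 to minute 150.
A ∩ B = minute 30 to minute 55, minute 65 to minute 85, minute 120 to minute 150.
Total: 25 minutes + 20 minutes + 30 minutes = 75 minutes.

75 minutes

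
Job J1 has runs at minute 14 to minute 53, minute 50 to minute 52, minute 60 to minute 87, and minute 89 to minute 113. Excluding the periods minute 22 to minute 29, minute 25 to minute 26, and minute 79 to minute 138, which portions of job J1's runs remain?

Merge the first list: minute 14 to minute 53, minute 60 to minute 87, minute 89 to minute 113.
Merge the second list: minute 22 to minute 29, minute 79 to minute 138.
minute 14 to minute 53 with B removed leaves minute 14 to minute 22, minute 29 to minute 53.
minute 60 to minute 87 with B removed leaves minute 60 to minute 79.
minute 89 to minute 113 lies entirely inside B → drops out.

minute 14 to minute 22, minute 29 to minute 53, minute 60 to minute 79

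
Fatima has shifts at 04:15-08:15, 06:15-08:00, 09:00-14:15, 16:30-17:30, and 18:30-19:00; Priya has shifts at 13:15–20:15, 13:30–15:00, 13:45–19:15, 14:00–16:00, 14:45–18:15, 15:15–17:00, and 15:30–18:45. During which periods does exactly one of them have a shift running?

04:15–08:15, 09:00–13:15, 14:15–16:30, 17:30–18:30, 19:00–20:15

Merge the first list: 04:15–08:15, 09:00–14:15, 16:30–17:30, 18:30–19:00.
Merge the second list: 13:15–20:15.
Only in the first: 04:15–08:15, 09:00–13:15.
Only in the second: 14:15–16:30, 17:30–18:30, 19:00–20:15.
Together these are the periods covered by exactly one.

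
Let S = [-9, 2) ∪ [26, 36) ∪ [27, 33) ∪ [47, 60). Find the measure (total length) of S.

34

Merged: [-9, 2), [26, 36), [47, 60).
Lengths: 11 + 10 + 13 = 34.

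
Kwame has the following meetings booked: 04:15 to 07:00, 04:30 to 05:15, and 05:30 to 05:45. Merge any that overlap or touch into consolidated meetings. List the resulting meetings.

04:15-07:00

04:30-05:15 overlaps/touches 04:15-07:00 → extend to 04:15-07:00.
05:30-05:45 overlaps/touches 04:15-07:00 → extend to 04:15-07:00.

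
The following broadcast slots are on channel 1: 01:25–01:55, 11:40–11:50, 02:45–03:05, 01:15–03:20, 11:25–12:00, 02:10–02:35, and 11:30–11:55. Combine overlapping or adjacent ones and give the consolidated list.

01:15–03:20, 11:25–12:00

Sort by start: 01:15–03:20, 01:25–01:55, 02:10–02:35, 02:45–03:05, 11:25–12:00, 11:30–11:55, 11:40–11:50.
01:25–01:55 overlaps/touches 01:15–03:20 → extend to 01:15–03:20.
02:10–02:35 overlaps/touches 01:15–03:20 → extend to 01:15–03:20.
02:45–03:05 overlaps/touches 01:15–03:20 → extend to 01:15–03:20.
11:25–12:00 is disjoint → start new block.
11:30–11:55 overlaps/touches 11:25–12:00 → extend to 11:25–12:00.
11:40–11:50 overlaps/touches 11:25–12:00 → extend to 11:25–12:00.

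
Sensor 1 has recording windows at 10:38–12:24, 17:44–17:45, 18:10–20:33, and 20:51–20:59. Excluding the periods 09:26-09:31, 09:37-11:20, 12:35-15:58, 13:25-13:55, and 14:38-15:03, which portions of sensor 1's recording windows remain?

11:20-12:24, 17:44-17:45, 18:10-20:33, 20:51-20:59

Second set merges to 09:26-09:31, 09:37-11:20, 12:35-15:58.
10:38-12:24 with B removed leaves 11:20-12:24.
17:44-17:45 is untouched.
18:10-20:33 is untouched.
20:51-20:59 is untouched.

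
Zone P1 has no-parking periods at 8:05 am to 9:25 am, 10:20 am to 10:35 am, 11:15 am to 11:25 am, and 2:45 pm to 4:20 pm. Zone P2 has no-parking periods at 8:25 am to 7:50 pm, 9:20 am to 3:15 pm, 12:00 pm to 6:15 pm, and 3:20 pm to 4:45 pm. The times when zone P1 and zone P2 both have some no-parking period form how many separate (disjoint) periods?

Second set merges to 8:25 am–7:50 pm.
A ∩ B = 8:25 am–9:25 am, 10:20 am–10:35 am, 11:15 am–11:25 am, 2:45 pm–4:20 pm.
That is 4 disjoint pieces.

4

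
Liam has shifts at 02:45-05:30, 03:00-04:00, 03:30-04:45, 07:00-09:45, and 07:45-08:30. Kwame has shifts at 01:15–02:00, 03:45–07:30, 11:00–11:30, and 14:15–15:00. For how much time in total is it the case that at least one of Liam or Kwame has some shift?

9 h

A, merged: 02:45–05:30, 07:00–09:45.
A ∪ B = 01:15–02:00, 02:45–09:45, 11:00–11:30, 14:15–15:00.
Total: 45 min + 7 h + 30 min + 45 min = 9 h.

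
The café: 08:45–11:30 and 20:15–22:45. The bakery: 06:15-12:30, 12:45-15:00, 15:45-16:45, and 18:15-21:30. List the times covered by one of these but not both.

Only in the first: 21:30-22:45.
Only in the second: 06:15-08:45, 11:30-12:30, 12:45-15:00, 15:45-16:45, 18:15-20:15.
Together these are the periods covered by exactly one.

06:15-08:45, 11:30-12:30, 12:45-15:00, 15:45-16:45, 18:15-20:15, 21:30-22:45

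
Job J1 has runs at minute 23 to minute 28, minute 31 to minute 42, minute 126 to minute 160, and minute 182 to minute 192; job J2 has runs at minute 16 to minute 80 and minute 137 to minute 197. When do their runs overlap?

minute 23 to minute 28 overlaps B on minute 23 to minute 28.
minute 31 to minute 42 overlaps B on minute 31 to minute 42.
minute 126 to minute 160 overlaps B on minute 137 to minute 160.
minute 182 to minute 192 overlaps B on minute 182 to minute 192.

minute 23 to minute 28, minute 31 to minute 42, minute 137 to minute 160, minute 182 to minute 192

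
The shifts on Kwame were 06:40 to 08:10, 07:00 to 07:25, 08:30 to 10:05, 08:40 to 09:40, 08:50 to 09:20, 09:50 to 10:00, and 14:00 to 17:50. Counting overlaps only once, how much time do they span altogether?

Merged: 06:40-08:10, 08:30-10:05, 14:00-17:50.
Lengths: 1 h 30 min + 1 h 35 min + 3 h 50 min = 6 h 55 min.

6 h 55 min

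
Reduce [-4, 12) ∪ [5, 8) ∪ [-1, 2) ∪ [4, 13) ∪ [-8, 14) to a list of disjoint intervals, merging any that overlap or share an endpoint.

Sort by start: [-8, 14), [-4, 12), [-1, 2), [4, 13), [5, 8).
[-4, 12) overlaps/touches [-8, 14) → extend to [-8, 14).
[-1, 2) overlaps/touches [-8, 14) → extend to [-8, 14).
[4, 13) overlaps/touches [-8, 14) → extend to [-8, 14).
[5, 8) overlaps/touches [-8, 14) → extend to [-8, 14).

[-8, 14)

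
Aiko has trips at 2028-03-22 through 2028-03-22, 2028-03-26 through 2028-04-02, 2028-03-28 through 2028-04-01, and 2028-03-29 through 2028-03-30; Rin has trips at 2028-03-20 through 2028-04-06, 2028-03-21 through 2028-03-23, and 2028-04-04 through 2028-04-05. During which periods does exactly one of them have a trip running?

Merge the first list: 2028-03-22 through 2028-03-22, 2028-03-26 through 2028-04-02.
Merge the second list: 2028-03-20 through 2028-04-06.
A \ B = none.
B \ A = 2028-03-20 through 2028-03-21, 2028-03-23 through 2028-03-25, 2028-04-03 through 2028-04-06.
Union of the two gives the symmetric difference.

2028-03-20 through 2028-03-21, 2028-03-23 through 2028-03-25, 2028-04-03 through 2028-04-06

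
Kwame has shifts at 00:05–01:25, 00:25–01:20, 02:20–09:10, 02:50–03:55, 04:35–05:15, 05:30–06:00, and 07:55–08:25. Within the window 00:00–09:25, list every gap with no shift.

The merged coverage is 00:05–01:25, 02:20–09:10.
Gaps within 00:00–09:25: 00:00–00:05, 01:25–02:20, 09:10–09:25.

00:00–00:05, 01:25–02:20, 09:10–09:25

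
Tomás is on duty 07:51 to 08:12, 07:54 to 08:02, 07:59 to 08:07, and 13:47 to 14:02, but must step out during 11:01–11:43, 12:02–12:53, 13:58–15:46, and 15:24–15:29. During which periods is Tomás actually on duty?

07:51–08:12, 13:47–13:58

First set merges to 07:51–08:12, 13:47–14:02.
Second set merges to 11:01–11:43, 12:02–12:53, 13:58–15:46.
07:51–08:12: no B overlap → unchanged.
13:47–14:02 minus B → 13:47–13:58.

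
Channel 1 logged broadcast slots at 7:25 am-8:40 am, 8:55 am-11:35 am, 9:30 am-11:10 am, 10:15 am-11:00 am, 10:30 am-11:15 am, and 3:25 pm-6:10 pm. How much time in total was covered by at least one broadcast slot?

6 h 40 min

Merged: 7:25 am–8:40 am, 8:55 am–11:35 am, 3:25 pm–6:10 pm.
Lengths: 1 h 15 min + 2 h 40 min + 2 h 45 min = 6 h 40 min.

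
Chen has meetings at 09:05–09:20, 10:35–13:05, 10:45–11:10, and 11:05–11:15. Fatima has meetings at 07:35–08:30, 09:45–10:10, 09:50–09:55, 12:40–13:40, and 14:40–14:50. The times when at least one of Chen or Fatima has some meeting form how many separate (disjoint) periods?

5

A, merged: 09:05–09:20, 10:35–13:05.
B, merged: 07:35–08:30, 09:45–10:10, 12:40–13:40, 14:40–14:50.
A ∪ B = 07:35–08:30, 09:05–09:20, 09:45–10:10, 10:35–13:40, 14:40–14:50.
That is 5 disjoint pieces.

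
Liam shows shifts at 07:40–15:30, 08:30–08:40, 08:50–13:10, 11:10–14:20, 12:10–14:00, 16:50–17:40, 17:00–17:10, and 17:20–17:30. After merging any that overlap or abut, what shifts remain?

07:40-15:30, 16:50-17:40

08:30-08:40 overlaps/touches 07:40-15:30 → extend to 07:40-15:30.
08:50-13:10 overlaps/touches 07:40-15:30 → extend to 07:40-15:30.
11:10-14:20 overlaps/touches 07:40-15:30 → extend to 07:40-15:30.
12:10-14:00 overlaps/touches 07:40-15:30 → extend to 07:40-15:30.
16:50-17:40 is disjoint → start new block.
17:00-17:10 overlaps/touches 16:50-17:40 → extend to 16:50-17:40.
17:20-17:30 overlaps/touches 16:50-17:40 → extend to 16:50-17:40.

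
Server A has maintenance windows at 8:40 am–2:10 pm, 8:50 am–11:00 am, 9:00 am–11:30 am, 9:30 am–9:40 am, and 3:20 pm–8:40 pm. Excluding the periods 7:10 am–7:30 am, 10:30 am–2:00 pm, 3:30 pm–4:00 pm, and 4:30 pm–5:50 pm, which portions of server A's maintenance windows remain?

Merge the first list: 8:40 am–2:10 pm, 3:20 pm–8:40 pm.
8:40 am–2:10 pm with B removed leaves 8:40 am–10:30 am, 2:00 pm–2:10 pm.
3:20 pm–8:40 pm with B removed leaves 3:20 pm–3:30 pm, 4:00 pm–4:30 pm, 5:50 pm–8:40 pm.

8:40 am–10:30 am, 2:00 pm–2:10 pm, 3:20 pm–3:30 pm, 4:00 pm–4:30 pm, 5:50 pm–8:40 pm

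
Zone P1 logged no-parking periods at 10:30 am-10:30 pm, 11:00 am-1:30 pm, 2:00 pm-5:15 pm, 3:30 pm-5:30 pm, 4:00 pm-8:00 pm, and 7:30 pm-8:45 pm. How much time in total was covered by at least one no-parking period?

Merged: 10:30 am–10:30 pm.
Length: 12 h.

12 h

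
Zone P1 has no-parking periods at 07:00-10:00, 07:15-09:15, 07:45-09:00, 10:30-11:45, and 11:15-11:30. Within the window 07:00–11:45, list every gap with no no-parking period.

10:00–10:30

After merging, the occupied span is 07:00–10:00, 10:30–11:45.
Complement within 07:00–11:45: 10:00–10:30.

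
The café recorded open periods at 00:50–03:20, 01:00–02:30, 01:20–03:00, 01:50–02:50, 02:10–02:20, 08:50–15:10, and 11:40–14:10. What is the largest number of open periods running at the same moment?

Sweep endpoints in order; track running count of active intervals.
Peak of 5 reached at 02:10.

5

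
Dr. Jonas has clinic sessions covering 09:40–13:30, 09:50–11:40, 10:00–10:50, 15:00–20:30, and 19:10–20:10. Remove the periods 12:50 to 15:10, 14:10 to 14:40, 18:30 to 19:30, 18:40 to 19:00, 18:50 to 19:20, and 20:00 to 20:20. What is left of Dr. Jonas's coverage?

Merge the first list: 09:40–13:30, 15:00–20:30.
Merge the second list: 12:50–15:10, 18:30–19:30, 20:00–20:20.
09:40–13:30 minus B → 09:40–12:50.
15:00–20:30 minus B → 15:10–18:30, 19:30–20:00, 20:20–20:30.

09:40–12:50, 15:10–18:30, 19:30–20:00, 20:20–20:30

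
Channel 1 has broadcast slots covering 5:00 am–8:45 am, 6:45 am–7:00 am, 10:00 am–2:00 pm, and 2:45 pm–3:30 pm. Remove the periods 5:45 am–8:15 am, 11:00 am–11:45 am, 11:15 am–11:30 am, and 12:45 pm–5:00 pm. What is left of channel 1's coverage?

Merge the first list: 5:00 am-8:45 am, 10:00 am-2:00 pm, 2:45 pm-3:30 pm.
Merge the second list: 5:45 am-8:15 am, 11:00 am-11:45 am, 12:45 pm-5:00 pm.
5:00 am-8:45 am \ B = 5:00 am-5:45 am, 8:15 am-8:45 am.
10:00 am-2:00 pm \ B = 10:00 am-11:00 am, 11:45 am-12:45 pm.
2:45 pm-3:30 pm: entirely removed.

5:00 am-5:45 am, 8:15 am-8:45 am, 10:00 am-11:00 am, 11:45 am-12:45 pm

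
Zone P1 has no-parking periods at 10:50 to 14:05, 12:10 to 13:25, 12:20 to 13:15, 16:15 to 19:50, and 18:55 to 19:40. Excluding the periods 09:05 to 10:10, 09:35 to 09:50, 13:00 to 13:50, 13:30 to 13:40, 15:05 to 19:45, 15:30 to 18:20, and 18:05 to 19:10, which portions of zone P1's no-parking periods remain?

A, merged: 10:50–14:05, 16:15–19:50.
B, merged: 09:05–10:10, 13:00–13:50, 15:05–19:45.
10:50–14:05 \ B = 10:50–13:00, 13:50–14:05.
16:15–19:50 \ B = 19:45–19:50.

10:50–13:00, 13:50–14:05, 19:45–19:50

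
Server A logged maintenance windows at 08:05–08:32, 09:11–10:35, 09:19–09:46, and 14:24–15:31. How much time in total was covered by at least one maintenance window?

2 h 58 min

Merged: 08:05–08:32, 09:11–10:35, 14:24–15:31.
Lengths: 27 min + 1 h 24 min + 1 h 7 min = 2 h 58 min.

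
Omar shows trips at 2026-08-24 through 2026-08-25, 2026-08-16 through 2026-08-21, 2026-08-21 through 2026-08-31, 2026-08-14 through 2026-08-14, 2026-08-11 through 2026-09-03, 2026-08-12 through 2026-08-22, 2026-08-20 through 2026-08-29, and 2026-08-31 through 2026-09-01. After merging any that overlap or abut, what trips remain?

2026-08-11 through 2026-09-03

Sort by start: 2026-08-11 through 2026-09-03, 2026-08-12 through 2026-08-22, 2026-08-14 through 2026-08-14, 2026-08-16 through 2026-08-21, 2026-08-20 through 2026-08-29, 2026-08-21 through 2026-08-31, 2026-08-24 through 2026-08-25, 2026-08-31 through 2026-09-01.
2026-08-12 through 2026-08-22 overlaps/touches 2026-08-11 through 2026-09-03 → extend to 2026-08-11 through 2026-09-03.
2026-08-14 through 2026-08-14 overlaps/touches 2026-08-11 through 2026-09-03 → extend to 2026-08-11 through 2026-09-03.
2026-08-16 through 2026-08-21 overlaps/touches 2026-08-11 through 2026-09-03 → extend to 2026-08-11 through 2026-09-03.
2026-08-20 through 2026-08-29 overlaps/touches 2026-08-11 through 2026-09-03 → extend to 2026-08-11 through 2026-09-03.
2026-08-21 through 2026-08-31 overlaps/touches 2026-08-11 through 2026-09-03 → extend to 2026-08-11 through 2026-09-03.
2026-08-24 through 2026-08-25 overlaps/touches 2026-08-11 through 2026-09-03 → extend to 2026-08-11 through 2026-09-03.
2026-08-31 through 2026-09-01 overlaps/touches 2026-08-11 through 2026-09-03 → extend to 2026-08-11 through 2026-09-03.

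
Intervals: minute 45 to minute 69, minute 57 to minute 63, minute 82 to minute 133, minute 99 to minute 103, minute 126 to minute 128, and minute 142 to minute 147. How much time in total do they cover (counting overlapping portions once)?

80 minutes

Merged: minute 45 to minute 69, minute 82 to minute 133, minute 142 to minute 147.
Lengths: 24 minutes + 51 minutes + 5 minutes = 80 minutes.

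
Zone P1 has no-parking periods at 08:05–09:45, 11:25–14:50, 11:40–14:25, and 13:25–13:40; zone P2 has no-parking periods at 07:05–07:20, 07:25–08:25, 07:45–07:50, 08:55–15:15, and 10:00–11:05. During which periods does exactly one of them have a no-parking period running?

07:05-07:20, 07:25-08:05, 08:25-08:55, 09:45-11:25, 14:50-15:15

Merge the first list: 08:05-09:45, 11:25-14:50.
Merge the second list: 07:05-07:20, 07:25-08:25, 08:55-15:15.
A \ B = 08:25-08:55.
B \ A = 07:05-07:20, 07:25-08:05, 09:45-11:25, 14:50-15:15.
Union of the two gives the symmetric difference.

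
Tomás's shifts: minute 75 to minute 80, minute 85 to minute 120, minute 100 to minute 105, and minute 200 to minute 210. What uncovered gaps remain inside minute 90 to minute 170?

minute 120 to minute 170

After merging, the occupied span is minute 75 to minute 80, minute 85 to minute 120, minute 200 to minute 210.
Gaps within minute 90 to minute 170: minute 120 to minute 170.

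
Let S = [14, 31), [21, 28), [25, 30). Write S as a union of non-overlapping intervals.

[21, 28) overlaps/touches [14, 31) → extend to [14, 31).
[25, 30) overlaps/touches [14, 31) → extend to [14, 31).

[14, 31)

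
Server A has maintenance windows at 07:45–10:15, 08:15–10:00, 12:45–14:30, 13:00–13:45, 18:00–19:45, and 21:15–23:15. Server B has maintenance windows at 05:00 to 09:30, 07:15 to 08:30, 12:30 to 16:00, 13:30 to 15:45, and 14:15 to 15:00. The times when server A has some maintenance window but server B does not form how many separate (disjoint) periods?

3

A, merged: 07:45-10:15, 12:45-14:30, 18:00-19:45, 21:15-23:15.
B, merged: 05:00-09:30, 12:30-16:00.
A \ B = 09:30-10:15, 18:00-19:45, 21:15-23:15.
That is 3 disjoint pieces.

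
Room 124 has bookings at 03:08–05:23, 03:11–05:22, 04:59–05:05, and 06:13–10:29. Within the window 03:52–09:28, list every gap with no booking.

The merged coverage is 03:08–05:23, 06:13–10:29.
Uncovered inside 03:52–09:28: 05:23–06:13.

05:23–06:13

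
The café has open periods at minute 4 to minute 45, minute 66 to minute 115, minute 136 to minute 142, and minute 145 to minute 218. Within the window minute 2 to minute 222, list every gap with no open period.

minute 2 to minute 4, minute 45 to minute 66, minute 115 to minute 136, minute 142 to minute 145, minute 218 to minute 222

The merged coverage is minute 4 to minute 45, minute 66 to minute 115, minute 136 to minute 142, minute 145 to minute 218.
Gaps within minute 2 to minute 222: minute 2 to minute 4, minute 45 to minute 66, minute 115 to minute 136, minute 142 to minute 145, minute 218 to minute 222.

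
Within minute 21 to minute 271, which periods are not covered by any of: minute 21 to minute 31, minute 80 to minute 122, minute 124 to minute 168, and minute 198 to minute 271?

minute 31 to minute 80, minute 122 to minute 124, minute 168 to minute 198

Covered (merged): minute 21 to minute 31, minute 80 to minute 122, minute 124 to minute 168, minute 198 to minute 271.
Gaps within minute 21 to minute 271: minute 31 to minute 80, minute 122 to minute 124, minute 168 to minute 198.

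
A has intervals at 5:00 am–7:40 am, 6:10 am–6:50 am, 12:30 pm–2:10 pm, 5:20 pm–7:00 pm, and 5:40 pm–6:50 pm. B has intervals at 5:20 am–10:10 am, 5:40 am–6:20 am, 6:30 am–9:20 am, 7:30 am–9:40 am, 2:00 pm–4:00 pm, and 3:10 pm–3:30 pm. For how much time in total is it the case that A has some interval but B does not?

3 h 30 min

First set merges to 5:00 am-7:40 am, 12:30 pm-2:10 pm, 5:20 pm-7:00 pm.
Second set merges to 5:20 am-10:10 am, 2:00 pm-4:00 pm.
A \ B = 5:00 am-5:20 am, 12:30 pm-2:00 pm, 5:20 pm-7:00 pm.
Total: 20 min + 1 h 30 min + 1 h 40 min = 3 h 30 min.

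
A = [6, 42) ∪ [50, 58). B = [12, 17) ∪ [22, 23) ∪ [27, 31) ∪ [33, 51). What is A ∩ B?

[6, 42) ∩ B → [12, 17), [22, 23), [27, 31), [33, 42).
[50, 58) ∩ B → [50, 51).

[12, 17) ∪ [22, 23) ∪ [27, 31) ∪ [33, 42) ∪ [50, 51)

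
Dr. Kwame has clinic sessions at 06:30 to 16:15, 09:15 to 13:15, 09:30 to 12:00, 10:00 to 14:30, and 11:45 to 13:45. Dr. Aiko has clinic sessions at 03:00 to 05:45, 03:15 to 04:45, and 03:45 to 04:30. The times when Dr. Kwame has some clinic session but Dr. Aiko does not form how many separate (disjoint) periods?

Merge the first list: 06:30-16:15.
Merge the second list: 03:00-05:45.
A \ B = 06:30-16:15.
That is 1 disjoint piece.

1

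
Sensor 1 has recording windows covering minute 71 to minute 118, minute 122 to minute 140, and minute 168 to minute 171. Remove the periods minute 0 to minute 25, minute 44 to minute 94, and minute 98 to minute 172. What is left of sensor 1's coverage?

minute 71 to minute 118 minus B → minute 94 to minute 98.
minute 122 to minute 140: fully covered by B → removed.
minute 168 to minute 171: fully covered by B → removed.

minute 94 to minute 98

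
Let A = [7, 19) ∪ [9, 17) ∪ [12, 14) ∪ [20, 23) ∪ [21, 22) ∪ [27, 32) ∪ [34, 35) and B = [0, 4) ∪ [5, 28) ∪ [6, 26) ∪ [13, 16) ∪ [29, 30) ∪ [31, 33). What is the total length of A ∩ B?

A, merged: [7, 19), [20, 23), [27, 32), [34, 35).
B, merged: [0, 4), [5, 28), [29, 30), [31, 33).
A ∩ B = [7, 19), [20, 23), [27, 28), [29, 30), [31, 32).
Total: 12 + 3 + 1 + 1 + 1 = 18.

18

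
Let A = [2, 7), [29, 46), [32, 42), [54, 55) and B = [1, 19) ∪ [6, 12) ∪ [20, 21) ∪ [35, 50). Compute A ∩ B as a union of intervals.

Merge the first list: [2, 7), [29, 46), [54, 55).
Merge the second list: [1, 19), [20, 21), [35, 50).
[2, 7) meets the second set on [2, 7).
[29, 46) meets the second set on [35, 46).
[54, 55): no overlap with the second set.

[2, 7) ∪ [35, 46)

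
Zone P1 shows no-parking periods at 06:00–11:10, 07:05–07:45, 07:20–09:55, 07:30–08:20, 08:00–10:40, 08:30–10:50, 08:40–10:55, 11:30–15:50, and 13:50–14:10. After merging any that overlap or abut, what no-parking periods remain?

07:05-07:45 overlaps/touches 06:00-11:10 → extend to 06:00-11:10.
07:20-09:55 overlaps/touches 06:00-11:10 → extend to 06:00-11:10.
07:30-08:20 overlaps/touches 06:00-11:10 → extend to 06:00-11:10.
08:00-10:40 overlaps/touches 06:00-11:10 → extend to 06:00-11:10.
08:30-10:50 overlaps/touches 06:00-11:10 → extend to 06:00-11:10.
08:40-10:55 overlaps/touches 06:00-11:10 → extend to 06:00-11:10.
11:30-15:50 is disjoint → start new block.
13:50-14:10 overlaps/touches 11:30-15:50 → extend to 11:30-15:50.

06:00-11:10, 11:30-15:50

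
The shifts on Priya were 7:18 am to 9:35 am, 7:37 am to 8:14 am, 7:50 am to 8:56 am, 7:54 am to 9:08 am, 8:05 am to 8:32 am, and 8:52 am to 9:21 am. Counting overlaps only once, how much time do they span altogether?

Merged: 7:18 am–9:35 am.
Length: 2 h 17 min.

2 h 17 min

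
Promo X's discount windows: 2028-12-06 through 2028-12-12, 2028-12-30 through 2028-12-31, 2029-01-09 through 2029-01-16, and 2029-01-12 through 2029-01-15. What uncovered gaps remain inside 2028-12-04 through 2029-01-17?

Covered (merged): 2028-12-06 through 2028-12-12, 2028-12-30 through 2028-12-31, 2029-01-09 through 2029-01-16.
Uncovered inside 2028-12-04 through 2029-01-17: 2028-12-04 through 2028-12-05, 2028-12-13 through 2028-12-29, 2029-01-01 through 2029-01-08, 2029-01-17 through 2029-01-17.

2028-12-04 through 2028-12-05, 2028-12-13 through 2028-12-29, 2029-01-01 through 2029-01-08, 2029-01-17 through 2029-01-17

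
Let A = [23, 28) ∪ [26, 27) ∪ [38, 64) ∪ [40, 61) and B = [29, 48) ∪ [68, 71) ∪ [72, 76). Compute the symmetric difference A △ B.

[23, 28) ∪ [29, 38) ∪ [48, 64) ∪ [68, 71) ∪ [72, 76)

Merge the first list: [23, 28), [38, 64).
Only in the first: [23, 28), [48, 64).
Only in the second: [29, 38), [68, 71), [72, 76).
Together these are the periods covered by exactly one.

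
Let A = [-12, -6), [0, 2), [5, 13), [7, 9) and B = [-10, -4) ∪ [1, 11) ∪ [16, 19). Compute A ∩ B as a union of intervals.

[-10, -6) ∪ [1, 2) ∪ [5, 11)

First set merges to [-12, -6), [0, 2), [5, 13).
[-12, -6) overlaps B on [-10, -6).
[0, 2) overlaps B on [1, 2).
[5, 13) overlaps B on [5, 11).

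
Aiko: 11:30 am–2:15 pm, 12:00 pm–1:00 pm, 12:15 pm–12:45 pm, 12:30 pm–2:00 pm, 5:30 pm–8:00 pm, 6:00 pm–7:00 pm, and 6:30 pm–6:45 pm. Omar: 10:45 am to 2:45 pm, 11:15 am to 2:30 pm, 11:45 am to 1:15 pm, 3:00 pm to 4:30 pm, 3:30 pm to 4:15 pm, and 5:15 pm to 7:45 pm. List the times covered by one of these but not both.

Merge the first list: 11:30 am–2:15 pm, 5:30 pm–8:00 pm.
Merge the second list: 10:45 am–2:45 pm, 3:00 pm–4:30 pm, 5:15 pm–7:45 pm.
A \ B = 7:45 pm–8:00 pm.
B \ A = 10:45 am–11:30 am, 2:15 pm–2:45 pm, 3:00 pm–4:30 pm, 5:15 pm–5:30 pm.
Union of the two gives the symmetric difference.

10:45 am–11:30 am, 2:15 pm–2:45 pm, 3:00 pm–4:30 pm, 5:15 pm–5:30 pm, 7:45 pm–8:00 pm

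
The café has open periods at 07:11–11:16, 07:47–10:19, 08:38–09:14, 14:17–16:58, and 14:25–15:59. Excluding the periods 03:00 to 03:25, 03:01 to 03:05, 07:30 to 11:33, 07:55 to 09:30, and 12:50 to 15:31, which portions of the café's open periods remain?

A, merged: 07:11-11:16, 14:17-16:58.
B, merged: 03:00-03:25, 07:30-11:33, 12:50-15:31.
07:11-11:16 with B removed leaves 07:11-07:30.
14:17-16:58 with B removed leaves 15:31-16:58.

07:11-07:30, 15:31-16:58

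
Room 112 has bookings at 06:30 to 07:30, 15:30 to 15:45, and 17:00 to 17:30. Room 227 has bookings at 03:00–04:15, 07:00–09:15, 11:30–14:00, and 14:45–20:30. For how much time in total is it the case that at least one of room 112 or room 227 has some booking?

12 h 15 min

A ∪ B = 03:00–04:15, 06:30–09:15, 11:30–14:00, 14:45–20:30.
Total: 1 h 15 min + 2 h 45 min + 2 h 30 min + 5 h 45 min = 12 h 15 min.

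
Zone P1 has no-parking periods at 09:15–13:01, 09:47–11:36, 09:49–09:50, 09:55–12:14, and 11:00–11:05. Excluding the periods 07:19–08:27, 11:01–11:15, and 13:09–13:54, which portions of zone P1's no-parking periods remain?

A, merged: 09:15-13:01.
09:15-13:01 \ B = 09:15-11:01, 11:15-13:01.

09:15-11:01, 11:15-13:01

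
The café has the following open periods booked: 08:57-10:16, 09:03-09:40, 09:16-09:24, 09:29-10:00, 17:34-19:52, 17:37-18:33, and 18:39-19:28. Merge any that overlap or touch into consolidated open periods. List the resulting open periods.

09:03–09:40 overlaps/touches 08:57–10:16 → extend to 08:57–10:16.
09:16–09:24 overlaps/touches 08:57–10:16 → extend to 08:57–10:16.
09:29–10:00 overlaps/touches 08:57–10:16 → extend to 08:57–10:16.
17:34–19:52 is disjoint → start new block.
17:37–18:33 overlaps/touches 17:34–19:52 → extend to 17:34–19:52.
18:39–19:28 overlaps/touches 17:34–19:52 → extend to 17:34–19:52.

08:57–10:16, 17:34–19:52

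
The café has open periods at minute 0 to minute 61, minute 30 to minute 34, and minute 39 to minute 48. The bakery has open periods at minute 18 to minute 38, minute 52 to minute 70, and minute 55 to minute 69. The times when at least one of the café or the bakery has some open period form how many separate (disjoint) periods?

Merge the first list: minute 0 to minute 61.
Merge the second list: minute 18 to minute 38, minute 52 to minute 70.
A ∪ B = minute 0 to minute 70.
That is 1 disjoint piece.

1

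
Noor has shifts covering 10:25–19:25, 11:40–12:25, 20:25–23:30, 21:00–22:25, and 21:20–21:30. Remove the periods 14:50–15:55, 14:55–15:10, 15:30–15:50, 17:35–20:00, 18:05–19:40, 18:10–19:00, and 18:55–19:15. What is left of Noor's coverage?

10:25–14:50, 15:55–17:35, 20:25–23:30

Merge the first list: 10:25–19:25, 20:25–23:30.
Merge the second list: 14:50–15:55, 17:35–20:00.
10:25–19:25 minus B → 10:25–14:50, 15:55–17:35.
20:25–23:30: no B overlap → unchanged.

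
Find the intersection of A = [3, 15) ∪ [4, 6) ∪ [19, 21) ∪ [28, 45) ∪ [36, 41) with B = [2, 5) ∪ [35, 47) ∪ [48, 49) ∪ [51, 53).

First set merges to [3, 15), [19, 21), [28, 45).
[3, 15) overlaps B on [3, 5).
[19, 21) falls entirely outside B.
[28, 45) overlaps B on [35, 45).

[3, 5) ∪ [35, 45)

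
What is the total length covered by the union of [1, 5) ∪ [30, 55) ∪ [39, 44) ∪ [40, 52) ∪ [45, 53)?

Merged: [1, 5), [30, 55).
Lengths: 4 + 25 = 29.

29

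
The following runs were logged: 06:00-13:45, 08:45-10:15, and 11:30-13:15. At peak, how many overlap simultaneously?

Walk the sorted start/end points keeping a running depth.
The depth first hits 2 at 08:45.

2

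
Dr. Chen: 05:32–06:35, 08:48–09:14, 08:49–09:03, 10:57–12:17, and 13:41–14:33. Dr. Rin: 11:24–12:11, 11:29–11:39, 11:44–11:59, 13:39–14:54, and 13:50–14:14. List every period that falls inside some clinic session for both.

Merge the first list: 05:32–06:35, 08:48–09:14, 10:57–12:17, 13:41–14:33.
Merge the second list: 11:24–12:11, 13:39–14:54.
05:32–06:35 meets no B interval.
08:48–09:14 meets no B interval.
10:57–12:17 ∩ B → 11:24–12:11.
13:41–14:33 ∩ B → 13:41–14:33.

11:24–12:11, 13:41–14:33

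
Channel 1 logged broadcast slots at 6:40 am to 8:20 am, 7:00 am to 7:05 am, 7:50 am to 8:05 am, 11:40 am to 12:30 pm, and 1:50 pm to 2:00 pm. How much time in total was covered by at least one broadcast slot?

2 h 40 min

Merged: 6:40 am–8:20 am, 11:40 am–12:30 pm, 1:50 pm–2:00 pm.
Lengths: 1 h 40 min + 50 min + 10 min = 2 h 40 min.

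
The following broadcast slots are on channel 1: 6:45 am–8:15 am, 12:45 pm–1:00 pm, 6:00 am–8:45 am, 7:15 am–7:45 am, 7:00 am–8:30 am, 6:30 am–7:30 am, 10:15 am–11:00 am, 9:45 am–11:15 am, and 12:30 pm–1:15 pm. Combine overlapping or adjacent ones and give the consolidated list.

6:00 am–8:45 am, 9:45 am–11:15 am, 12:30 pm–1:15 pm

Sort by start: 6:00 am–8:45 am, 6:30 am–7:30 am, 6:45 am–8:15 am, 7:00 am–8:30 am, 7:15 am–7:45 am, 9:45 am–11:15 am, 10:15 am–11:00 am, 12:30 pm–1:15 pm, 12:45 pm–1:00 pm.
6:30 am–7:30 am overlaps/touches 6:00 am–8:45 am → extend to 6:00 am–8:45 am.
6:45 am–8:15 am overlaps/touches 6:00 am–8:45 am → extend to 6:00 am–8:45 am.
7:00 am–8:30 am overlaps/touches 6:00 am–8:45 am → extend to 6:00 am–8:45 am.
7:15 am–7:45 am overlaps/touches 6:00 am–8:45 am → extend to 6:00 am–8:45 am.
9:45 am–11:15 am is disjoint → start new block.
10:15 am–11:00 am overlaps/touches 9:45 am–11:15 am → extend to 9:45 am–11:15 am.
12:30 pm–1:15 pm is disjoint → start new block.
12:45 pm–1:00 pm overlaps/touches 12:30 pm–1:15 pm → extend to 12:30 pm–1:15 pm.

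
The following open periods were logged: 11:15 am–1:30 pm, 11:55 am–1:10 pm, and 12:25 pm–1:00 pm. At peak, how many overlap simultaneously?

At 12:25 pm, 3 of the intervals are simultaneously active.
No point has more.

3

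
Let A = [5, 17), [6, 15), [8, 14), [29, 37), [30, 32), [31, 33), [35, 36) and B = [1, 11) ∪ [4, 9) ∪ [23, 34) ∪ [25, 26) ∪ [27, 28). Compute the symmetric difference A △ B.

First set merges to [5, 17), [29, 37).
Second set merges to [1, 11), [23, 34).
A but not B: [11, 17), [34, 37).
B but not A: [1, 5), [23, 29).
Combining gives A △ B.

[1, 5) ∪ [11, 17) ∪ [23, 29) ∪ [34, 37)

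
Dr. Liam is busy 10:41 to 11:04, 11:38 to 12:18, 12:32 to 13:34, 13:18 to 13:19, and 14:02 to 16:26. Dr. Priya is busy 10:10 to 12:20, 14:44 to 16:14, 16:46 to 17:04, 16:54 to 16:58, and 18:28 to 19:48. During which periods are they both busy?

10:41-11:04, 11:38-12:18, 14:44-16:14

First set merges to 10:41-11:04, 11:38-12:18, 12:32-13:34, 14:02-16:26.
Second set merges to 10:10-12:20, 14:44-16:14, 16:46-17:04, 18:28-19:48.
10:41-11:04 ∩ B → 10:41-11:04.
11:38-12:18 ∩ B → 11:38-12:18.
12:32-13:34 meets no B interval.
14:02-16:26 ∩ B → 14:44-16:14.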